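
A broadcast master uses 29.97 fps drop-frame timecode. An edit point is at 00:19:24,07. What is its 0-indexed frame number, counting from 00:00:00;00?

34891

Complete 10-minute blocks: 1, each 17982 frames → 17982.
Remaining 9 whole minutes in the current block: 1800 + 8 × 1798 = 16184 frames.
Within the current minute: 24 × 30 + 7 − 2 = 725 (labels ;00/;01 skipped at this minute). Total = 17982 + 16184 + 725 = 34891.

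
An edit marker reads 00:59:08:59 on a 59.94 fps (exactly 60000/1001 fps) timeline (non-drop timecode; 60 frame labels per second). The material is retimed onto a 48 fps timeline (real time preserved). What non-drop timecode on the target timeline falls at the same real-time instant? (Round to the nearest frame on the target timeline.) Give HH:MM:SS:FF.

00:59:12:26

Source frame index: (0×3600 + 59×60 + 8) × 60 + 59 = 212939.
Real time: 212939 / (60000/1001) = 213151939/60000 s.
Target frame: (213151939/60000) × (48) = 213151939/1250 ≈ 170521.551 → 170522.
At 48 labels/s: frame 170522 → 00:59:12:26.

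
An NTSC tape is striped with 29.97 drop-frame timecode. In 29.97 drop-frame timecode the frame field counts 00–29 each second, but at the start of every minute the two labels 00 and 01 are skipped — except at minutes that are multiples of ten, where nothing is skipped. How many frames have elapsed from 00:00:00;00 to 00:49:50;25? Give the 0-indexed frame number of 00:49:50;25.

89635

As if non-drop at 30 labels/s: (0 × 3600 + 49 × 60 + 50) × 30 + 25 = 89725.
Minute boundaries passed: 49; those not divisible by 10: 49 − 4 = 45; dropped labels = 2 × 45 = 90.
Actual frame index = 89725 − 90 = 89635.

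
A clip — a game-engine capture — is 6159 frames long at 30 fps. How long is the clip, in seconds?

205.3 seconds

Running time = 6159 / (30) = 205.3 s.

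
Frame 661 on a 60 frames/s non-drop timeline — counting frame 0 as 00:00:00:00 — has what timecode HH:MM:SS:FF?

661 ÷ 60 = 11 full seconds, remainder 1 frame.
11 s = 0 h 0 min 11 s.
Timecode: 00:00:11:01.

00:00:11:01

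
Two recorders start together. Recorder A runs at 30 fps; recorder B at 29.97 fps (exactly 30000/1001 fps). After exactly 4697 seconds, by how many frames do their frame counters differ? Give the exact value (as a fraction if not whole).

A emits 30 × 4697 = 140910 frames; B emits 30000/1001 × 4697 = 1830000/13.
Difference = 1830/13 frames (≈ 140.7692); B is behind A.

1830/13 frames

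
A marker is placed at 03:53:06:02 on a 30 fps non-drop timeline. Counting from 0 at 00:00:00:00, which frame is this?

Total seconds to the label: (3 × 3600 + 53 × 60 + 6) = 13986.
Frame index = 13986 × 30 + 2 = 419582.

419582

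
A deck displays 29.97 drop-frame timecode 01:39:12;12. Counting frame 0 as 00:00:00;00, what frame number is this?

Complete 10-minute blocks: 9, each 17982 frames → 161838.
Remaining 9 whole minutes in the current block: 1800 + 8 × 1798 = 16184 frames.
Within the current minute: 12 × 30 + 12 − 2 = 370 (labels ;00/;01 skipped at this minute). Total = 161838 + 16184 + 370 = 178392.

178392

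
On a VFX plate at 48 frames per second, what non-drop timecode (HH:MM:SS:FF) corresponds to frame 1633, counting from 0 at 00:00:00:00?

00:00:34:01

1633 ÷ 48 = 34 full seconds, remainder 1 frame.
34 s = 0 h 0 min 34 s.
Timecode: 00:00:34:01.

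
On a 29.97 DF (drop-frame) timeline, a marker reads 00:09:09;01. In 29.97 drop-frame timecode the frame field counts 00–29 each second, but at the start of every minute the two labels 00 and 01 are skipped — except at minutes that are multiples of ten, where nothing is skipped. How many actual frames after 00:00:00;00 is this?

16453

As if non-drop at 30 labels/s: (0 × 3600 + 9 × 60 + 9) × 30 + 1 = 16471.
Minute boundaries passed: 9; those not divisible by 10: 9 − 0 = 9; dropped labels = 2 × 9 = 18.
Actual frame index = 16471 − 18 = 16453.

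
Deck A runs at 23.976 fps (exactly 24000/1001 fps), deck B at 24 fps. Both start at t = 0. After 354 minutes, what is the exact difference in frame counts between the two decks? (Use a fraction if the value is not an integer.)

354 min = 21240 s.
A emits 24000/1001 × 21240 = 509760000/1001 frames; B emits 24 × 21240 = 509760.
Difference = 509760/1001 frames (≈ 509.2507); B is ahead of A.

509760/1001 frames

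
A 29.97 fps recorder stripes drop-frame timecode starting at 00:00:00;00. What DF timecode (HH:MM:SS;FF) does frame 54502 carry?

Ten DF minutes hold 17982 frames, so frame 54502 lies in block 3 (frames 53946–71927) with 556 frames into that block.
The block's first minute is 1800 frames and the rest 1798 each; 556 frames reaches minute 0, so 3 × 18 + 0 × 2 = 54 labels have been skipped so far.
Adding those back, label number 54502 + 54 = 54556 at 30 labels/s is 1818 s + 16 f = 0 h 30 min 18 s frame 16, i.e. 00:30:18;16.

00:30:18;16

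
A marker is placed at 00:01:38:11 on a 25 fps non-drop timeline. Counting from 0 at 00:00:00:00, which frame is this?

frame 2461

Total seconds to the label: (0 × 3600 + 1 × 60 + 38) = 98.
Frame index = 98 × 25 + 11 = 2461.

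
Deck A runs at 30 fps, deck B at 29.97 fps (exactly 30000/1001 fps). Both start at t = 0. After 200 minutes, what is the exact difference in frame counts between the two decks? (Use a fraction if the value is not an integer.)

200 min = 12000 s.
A emits 30 × 12000 = 360000 frames; B emits 30000/1001 × 12000 = 360000000/1001.
Difference = 360000/1001 frames (≈ 359.6404); B is behind A.

360000/1001 frames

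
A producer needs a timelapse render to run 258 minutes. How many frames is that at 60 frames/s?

928800 frames

258 min = 15480 s.
Frames = 15480 × 60 = 928800.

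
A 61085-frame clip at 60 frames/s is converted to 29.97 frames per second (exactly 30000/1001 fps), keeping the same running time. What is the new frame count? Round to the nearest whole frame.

30512 frames

Frames at target rate = 61085 × (30000/1001) / (60) = 30542500/1001 ≈ 30511.988.
Nearest whole frame: 30512.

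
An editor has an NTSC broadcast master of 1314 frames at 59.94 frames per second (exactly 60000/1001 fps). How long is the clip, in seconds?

Running time = 1314 / (60000/1001) = 21.9219 s.

21.9219 seconds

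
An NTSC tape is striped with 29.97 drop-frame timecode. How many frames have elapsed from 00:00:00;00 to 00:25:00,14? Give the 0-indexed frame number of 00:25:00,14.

Complete 10-minute blocks: 2, each 17982 frames → 35964.
Remaining 5 whole minutes in the current block: 1800 + 4 × 1798 = 8992 frames.
Within the current minute: 0 × 30 + 14 − 2 = 12 (labels ;00/;01 skipped at this minute). Total = 35964 + 8992 + 12 = 44968.

44968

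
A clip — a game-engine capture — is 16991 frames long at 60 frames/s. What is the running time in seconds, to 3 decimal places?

Running time = 16991 × 1/60 = 16991/60 s ≈ 283.183 s.

283.183 seconds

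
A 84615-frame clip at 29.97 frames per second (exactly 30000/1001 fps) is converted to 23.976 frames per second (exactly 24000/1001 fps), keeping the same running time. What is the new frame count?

67692 frames

Target frames = source frames × (target rate / source rate) = 84615 × (24000/1001)/(30000/1001) = 84615 × 4/5 = 67692.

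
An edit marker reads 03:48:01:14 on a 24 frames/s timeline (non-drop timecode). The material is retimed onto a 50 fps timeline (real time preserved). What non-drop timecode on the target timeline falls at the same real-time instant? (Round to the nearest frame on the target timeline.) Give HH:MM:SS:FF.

Source frame index: (3×3600 + 48×60 + 1) × 24 + 14 = 328358.
Real time: 328358 / (24) = 164179/12 s.
Target frame: (164179/12) × (50) = 4104475/6 ≈ 684079.167 → 684079.
At 50 labels/s: frame 684079 → 03:48:01:29.

03:48:01:29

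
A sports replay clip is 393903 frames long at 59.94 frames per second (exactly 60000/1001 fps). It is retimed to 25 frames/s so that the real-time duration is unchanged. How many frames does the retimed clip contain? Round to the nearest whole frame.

Frames at target rate = 393903 × (25) / (60000/1001) = 131432301/800 ≈ 164290.376.
Nearest whole frame: 164290.

164290 frames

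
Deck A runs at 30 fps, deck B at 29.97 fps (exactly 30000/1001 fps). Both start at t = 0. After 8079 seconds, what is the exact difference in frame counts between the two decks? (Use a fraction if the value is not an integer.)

A emits 30 × 8079 = 242370 frames; B emits 30000/1001 × 8079 = 242370000/1001.
Difference = 242370/1001 frames (≈ 242.1279); B is behind A.

242370/1001 frames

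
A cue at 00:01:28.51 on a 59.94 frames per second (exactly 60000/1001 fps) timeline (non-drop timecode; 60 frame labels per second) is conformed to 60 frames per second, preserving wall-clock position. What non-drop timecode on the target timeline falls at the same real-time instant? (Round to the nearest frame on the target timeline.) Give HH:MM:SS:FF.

00:01:28:56

Source frame index: (0×3600 + 1×60 + 28) × 60 + 51 = 5331.
Real time: 5331 / (60000/1001) = 1778777/20000 s.
Target frame: (1778777/20000) × (60) = 5336331/1000 ≈ 5336.331 → 5336.
At 60 labels/s: frame 5336 → 00:01:28:56.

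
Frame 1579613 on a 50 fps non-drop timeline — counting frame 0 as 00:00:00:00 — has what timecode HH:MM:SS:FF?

1579613 ÷ 50 = 31592 full seconds, remainder 13 frames.
31592 s = 8 h 46 min 32 s.
Timecode: 08:46:32:13.

08:46:32:13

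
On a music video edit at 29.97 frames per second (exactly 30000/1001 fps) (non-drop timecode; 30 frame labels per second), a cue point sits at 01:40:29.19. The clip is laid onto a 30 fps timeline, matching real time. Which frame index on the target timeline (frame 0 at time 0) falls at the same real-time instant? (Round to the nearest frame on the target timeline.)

Source frame index: (1×3600 + 40×60 + 29) × 30 + 19 = 180889.
Real time: 180889 / (30000/1001) = 181069889/30000 s.
Target frame: (181069889/30000) × (30) = 181069889/1000 ≈ 181069.889 → 181070.

frame 181070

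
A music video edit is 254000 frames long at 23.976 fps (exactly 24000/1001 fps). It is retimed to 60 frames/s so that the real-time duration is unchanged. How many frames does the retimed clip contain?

635635 frames

Target frames = source frames × (target rate / source rate) = 254000 × (60)/(24000/1001) = 254000 × 1001/400 = 635635.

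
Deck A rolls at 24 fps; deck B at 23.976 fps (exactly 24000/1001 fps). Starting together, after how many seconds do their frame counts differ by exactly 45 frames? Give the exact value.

The gap grows by |24000/1001 − 24| = 24/1001 frames per second.
Time for a 45-frame gap: 45 ÷ (24/1001) = 1876.875 s.

1876.875 seconds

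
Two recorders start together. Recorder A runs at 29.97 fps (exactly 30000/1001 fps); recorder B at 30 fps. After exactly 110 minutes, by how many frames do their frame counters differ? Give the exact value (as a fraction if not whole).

110 min = 6600 s.
A emits 30000/1001 × 6600 = 18000000/91 frames; B emits 30 × 6600 = 198000.
Difference = 18000/91 frames (≈ 197.8022); B is ahead of A.

18000/91 frames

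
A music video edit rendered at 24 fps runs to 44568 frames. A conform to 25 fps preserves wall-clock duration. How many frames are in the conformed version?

46425 frames

Target frames = source frames × (target rate / source rate) = 44568 × (25)/(24) = 44568 × 25/24 = 46425.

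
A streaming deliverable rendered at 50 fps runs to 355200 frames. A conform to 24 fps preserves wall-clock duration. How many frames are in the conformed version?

170496 frames

Target frames = source frames × (target rate / source rate) = 355200 × (24)/(50) = 355200 × 12/25 = 170496.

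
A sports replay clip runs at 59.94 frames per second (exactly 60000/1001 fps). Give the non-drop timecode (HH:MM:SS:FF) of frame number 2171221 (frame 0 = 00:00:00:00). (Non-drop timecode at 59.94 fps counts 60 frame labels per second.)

2171221 ÷ 60 = 36187 full seconds, remainder 1 frame.
36187 s = 10 h 3 min 7 s.
Timecode: 10:03:07:01.

10:03:07:01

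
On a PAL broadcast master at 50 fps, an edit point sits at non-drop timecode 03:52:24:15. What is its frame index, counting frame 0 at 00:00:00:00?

Total seconds to the label: (3 × 3600 + 52 × 60 + 24) = 13944.
Frame index = 13944 × 50 + 15 = 697215.

697215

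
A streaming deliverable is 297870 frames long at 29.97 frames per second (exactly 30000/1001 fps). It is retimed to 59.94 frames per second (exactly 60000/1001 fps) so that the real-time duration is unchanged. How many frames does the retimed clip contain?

Target frames = source frames × (target rate / source rate) = 297870 × (60000/1001)/(30000/1001) = 297870 × 2 = 595740.

595740 frames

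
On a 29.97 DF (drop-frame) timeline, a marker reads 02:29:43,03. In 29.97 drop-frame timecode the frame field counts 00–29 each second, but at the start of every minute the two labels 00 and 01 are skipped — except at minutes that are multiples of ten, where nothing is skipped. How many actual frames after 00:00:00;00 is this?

269223

Complete 10-minute blocks: 14, each 17982 frames → 251748.
Remaining 9 whole minutes in the current block: 1800 + 8 × 1798 = 16184 frames.
Within the current minute: 43 × 30 + 3 − 2 = 1291 (labels ;00/;01 skipped at this minute). Total = 251748 + 16184 + 1291 = 269223.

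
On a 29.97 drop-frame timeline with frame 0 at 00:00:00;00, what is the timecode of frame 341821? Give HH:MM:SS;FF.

03:10:05;13

Ten DF minutes hold 17982 frames, so frame 341821 lies in block 19 (frames 341658–359639) with 163 frames into that block.
The block's first minute is 1800 frames and the rest 1798 each; 163 frames reaches minute 0, so 19 × 18 + 0 × 2 = 342 labels have been skipped so far.
Adding those back, label number 341821 + 342 = 342163 at 30 labels/s is 11405 s + 13 f = 3 h 10 min 5 s frame 13, i.e. 03:10:05;13.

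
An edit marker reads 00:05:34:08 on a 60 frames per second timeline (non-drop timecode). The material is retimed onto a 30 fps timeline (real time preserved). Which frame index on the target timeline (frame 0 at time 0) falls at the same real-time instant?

frame 10024

Source frame index: (0×3600 + 5×60 + 34) × 60 + 8 = 20048.
Real time: 20048 / (60) = 5012/15 s.
Target frame: (5012/15) × (30) = 10024.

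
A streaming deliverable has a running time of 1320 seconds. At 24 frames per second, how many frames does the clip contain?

Frames = 1320 × 24 = 31680.

31680 frames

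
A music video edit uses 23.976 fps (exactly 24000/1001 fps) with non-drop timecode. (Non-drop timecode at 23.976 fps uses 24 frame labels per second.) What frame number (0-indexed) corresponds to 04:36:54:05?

Total seconds to the label: (4 × 3600 + 36 × 60 + 54) = 16614.
Frame index = 16614 × 24 + 5 = 398741.

frame 398741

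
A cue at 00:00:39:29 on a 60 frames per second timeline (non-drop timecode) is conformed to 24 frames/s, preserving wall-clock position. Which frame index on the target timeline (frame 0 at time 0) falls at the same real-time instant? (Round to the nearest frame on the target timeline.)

frame 948

Source frame index: (0×3600 + 0×60 + 39) × 60 + 29 = 2369.
Real time: 2369 / (60) = 2369/60 s.
Target frame: (2369/60) × (24) = 4738/5 ≈ 947.600 → 948.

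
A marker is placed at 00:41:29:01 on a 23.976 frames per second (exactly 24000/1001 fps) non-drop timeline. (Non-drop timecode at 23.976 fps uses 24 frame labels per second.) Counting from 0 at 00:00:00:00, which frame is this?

59737

Total seconds to the label: (0 × 3600 + 41 × 60 + 29) = 2489.
Frame index = 2489 × 24 + 1 = 59737.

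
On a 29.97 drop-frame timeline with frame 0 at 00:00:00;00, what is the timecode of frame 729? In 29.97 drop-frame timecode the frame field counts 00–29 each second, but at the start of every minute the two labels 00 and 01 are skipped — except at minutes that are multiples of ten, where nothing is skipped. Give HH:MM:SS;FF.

Each 10-minute DF block holds 10 × 60 × 30 − 9 × 2 = 17982 frames. 729 ÷ 17982 → 0 full blocks, remainder 729.
Within the partial block the first minute is 1800 frames and each further minute 1798, so 0 further minute boundaries passed. Total skipped labels = 18 × 0 + 2 × 0 = 0.
Non-drop label index = 729 + 0 = 729; at 30 labels/s that is 00:00:24:09, i.e. DF 00:00:24;09.

00:00:24;09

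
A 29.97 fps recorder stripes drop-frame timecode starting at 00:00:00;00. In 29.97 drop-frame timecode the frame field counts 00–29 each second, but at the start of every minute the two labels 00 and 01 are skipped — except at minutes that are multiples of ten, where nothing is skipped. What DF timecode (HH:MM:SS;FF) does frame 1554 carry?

00:00:51;24

Each 10-minute DF block holds 10 × 60 × 30 − 9 × 2 = 17982 frames. 1554 ÷ 17982 → 0 full blocks, remainder 1554.
Within the partial block the first minute is 1800 frames and each further minute 1798, so 0 further minute boundaries passed. Total skipped labels = 18 × 0 + 2 × 0 = 0.
Non-drop label index = 1554 + 0 = 1554; at 30 labels/s that is 00:00:51:24, i.e. DF 00:00:51;24.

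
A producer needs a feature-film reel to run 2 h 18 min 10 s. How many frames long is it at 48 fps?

2 h 18 min 10 s = 8290 s.
Frames = 8290 × 48 = 397920.

397920 frames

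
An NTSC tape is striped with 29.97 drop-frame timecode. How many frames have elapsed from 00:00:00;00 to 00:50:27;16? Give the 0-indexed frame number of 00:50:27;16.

90736

As if non-drop at 30 labels/s: (0 × 3600 + 50 × 60 + 27) × 30 + 16 = 90826.
Minute boundaries passed: 50; those not divisible by 10: 50 − 5 = 45; dropped labels = 2 × 45 = 90.
Actual frame index = 90826 − 90 = 90736.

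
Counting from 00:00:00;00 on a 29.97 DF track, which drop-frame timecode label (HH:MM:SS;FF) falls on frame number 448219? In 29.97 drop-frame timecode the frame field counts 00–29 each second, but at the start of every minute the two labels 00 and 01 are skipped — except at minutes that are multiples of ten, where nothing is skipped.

Ten DF minutes hold 17982 frames, so frame 448219 lies in block 24 (frames 431568–449549) with 16651 frames into that block.
The block's first minute is 1800 frames and the rest 1798 each; 16651 frames reaches minute 9, so 24 × 18 + 9 × 2 = 450 labels have been skipped so far.
Adding those back, label number 448219 + 450 = 448669 at 30 labels/s is 14955 s + 19 f = 4 h 9 min 15 s frame 19, i.e. 04:09:15;19.

04:09:15;19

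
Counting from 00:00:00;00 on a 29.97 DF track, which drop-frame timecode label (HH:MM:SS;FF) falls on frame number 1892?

00:01:03;04

Each 10-minute DF block holds 10 × 60 × 30 − 9 × 2 = 17982 frames. 1892 ÷ 17982 → 0 full blocks, remainder 1892.
Within the partial block the first minute is 1800 frames and each further minute 1798, so 1 further minute boundary passed. Total skipped labels = 18 × 0 + 2 × 1 = 2.
Non-drop label index = 1892 + 2 = 1894; at 30 labels/s that is 00:01:03:04, i.e. DF 00:01:03;04.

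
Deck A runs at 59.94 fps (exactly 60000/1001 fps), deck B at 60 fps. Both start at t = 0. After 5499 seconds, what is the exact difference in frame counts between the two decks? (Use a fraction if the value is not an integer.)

25380/77 frames

A emits 60000/1001 × 5499 = 25380000/77 frames; B emits 60 × 5499 = 329940.
Difference = 25380/77 frames (≈ 329.6104); B is ahead of A.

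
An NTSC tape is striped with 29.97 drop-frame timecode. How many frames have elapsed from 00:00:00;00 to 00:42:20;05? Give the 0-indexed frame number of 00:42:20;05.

76129

Complete 10-minute blocks: 4, each 17982 frames → 71928.
Remaining 2 whole minutes in the current block: 1800 + 1 × 1798 = 3598 frames.
Within the current minute: 20 × 30 + 5 − 2 = 603 (labels ;00/;01 skipped at this minute). Total = 71928 + 3598 + 603 = 76129.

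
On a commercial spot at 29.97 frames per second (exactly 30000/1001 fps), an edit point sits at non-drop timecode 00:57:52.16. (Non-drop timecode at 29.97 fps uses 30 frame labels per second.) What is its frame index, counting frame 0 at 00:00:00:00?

Total seconds to the label: (0 × 3600 + 57 × 60 + 52) = 3472.
Frame index = 3472 × 30 + 16 = 104176.

frame 104176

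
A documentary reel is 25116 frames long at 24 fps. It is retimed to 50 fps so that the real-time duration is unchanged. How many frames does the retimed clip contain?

Target frames = source frames × (target rate / source rate) = 25116 × (50)/(24) = 25116 × 25/12 = 52325.

52325 frames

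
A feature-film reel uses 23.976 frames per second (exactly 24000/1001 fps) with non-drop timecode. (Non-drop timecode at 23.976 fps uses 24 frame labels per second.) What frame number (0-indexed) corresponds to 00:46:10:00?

frame 66480

Total seconds to the label: (0 × 3600 + 46 × 60 + 10) = 2770.
Frame index = 2770 × 24 + 0 = 66480.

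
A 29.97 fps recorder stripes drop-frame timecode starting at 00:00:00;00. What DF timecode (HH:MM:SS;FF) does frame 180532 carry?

Each 10-minute DF block holds 10 × 60 × 30 − 9 × 2 = 17982 frames. 180532 ÷ 17982 → 10 full blocks, remainder 712.
Within the partial block the first minute is 1800 frames and each further minute 1798, so 0 further minute boundaries passed. Total skipped labels = 18 × 10 + 2 × 0 = 180.
Non-drop label index = 180532 + 180 = 180712; at 30 labels/s that is 01:40:23:22, i.e. DF 01:40:23;22.

01:40:23;22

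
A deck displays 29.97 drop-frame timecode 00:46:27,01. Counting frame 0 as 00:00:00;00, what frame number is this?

Complete 10-minute blocks: 4, each 17982 frames → 71928.
Remaining 6 whole minutes in the current block: 1800 + 5 × 1798 = 10790 frames.
Within the current minute: 27 × 30 + 1 − 2 = 809 (labels ;00/;01 skipped at this minute). Total = 71928 + 10790 + 809 = 83527.

83527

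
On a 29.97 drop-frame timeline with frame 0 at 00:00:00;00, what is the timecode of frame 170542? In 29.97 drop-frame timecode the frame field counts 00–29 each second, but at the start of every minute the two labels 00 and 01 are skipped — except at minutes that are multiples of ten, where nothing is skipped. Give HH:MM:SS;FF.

Each 10-minute DF block holds 10 × 60 × 30 − 9 × 2 = 17982 frames. 170542 ÷ 17982 → 9 full blocks, remainder 8704.
Within the partial block the first minute is 1800 frames and each further minute 1798, so 4 further minute boundaries passed. Total skipped labels = 18 × 9 + 2 × 4 = 170.
Non-drop label index = 170542 + 170 = 170712; at 30 labels/s that is 01:34:50:12, i.e. DF 01:34:50;12.

01:34:50;12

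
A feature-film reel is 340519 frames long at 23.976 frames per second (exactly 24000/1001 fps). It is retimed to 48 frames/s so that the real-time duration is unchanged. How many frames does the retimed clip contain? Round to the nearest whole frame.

681719 frames

Frames at target rate = 340519 × (48) / (24000/1001) = 340859519/500 ≈ 681719.038.
Nearest whole frame: 681719.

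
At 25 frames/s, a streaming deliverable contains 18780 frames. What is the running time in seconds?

Running time = 18780 / (25) = 751.2 s.

751.2 seconds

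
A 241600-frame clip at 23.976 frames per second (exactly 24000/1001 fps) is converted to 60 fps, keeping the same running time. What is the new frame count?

604604 frames

Target frames = source frames × (target rate / source rate) = 241600 × (60)/(24000/1001) = 241600 × 1001/400 = 604604.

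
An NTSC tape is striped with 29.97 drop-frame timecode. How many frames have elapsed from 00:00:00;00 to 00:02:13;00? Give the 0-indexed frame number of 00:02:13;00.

3986

As if non-drop at 30 labels/s: (0 × 3600 + 2 × 60 + 13) × 30 + 0 = 3990.
Minute boundaries passed: 2; those not divisible by 10: 2 − 0 = 2; dropped labels = 2 × 2 = 4.
Actual frame index = 3990 − 4 = 3986.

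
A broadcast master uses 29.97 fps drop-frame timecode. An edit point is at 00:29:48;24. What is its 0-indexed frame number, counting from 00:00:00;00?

As if non-drop at 30 labels/s: (0 × 3600 + 29 × 60 + 48) × 30 + 24 = 53664.
Minute boundaries passed: 29; those not divisible by 10: 29 − 2 = 27; dropped labels = 2 × 27 = 54.
Actual frame index = 53664 − 54 = 53610.

53610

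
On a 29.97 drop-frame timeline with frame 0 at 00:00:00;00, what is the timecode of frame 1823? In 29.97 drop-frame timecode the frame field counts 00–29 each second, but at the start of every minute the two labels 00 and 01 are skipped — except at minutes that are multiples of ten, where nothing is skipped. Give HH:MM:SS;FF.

00:01:00;25

Each 10-minute DF block holds 10 × 60 × 30 − 9 × 2 = 17982 frames. 1823 ÷ 17982 → 0 full blocks, remainder 1823.
Within the partial block the first minute is 1800 frames and each further minute 1798, so 1 further minute boundary passed. Total skipped labels = 18 × 0 + 2 × 1 = 2.
Non-drop label index = 1823 + 2 = 1825; at 30 labels/s that is 00:01:00:25, i.e. DF 00:01:00;25.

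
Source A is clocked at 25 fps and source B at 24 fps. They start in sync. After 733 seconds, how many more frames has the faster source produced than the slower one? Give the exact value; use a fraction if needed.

733 frames

A emits 25 × 733 = 18325 frames; B emits 24 × 733 = 17592.
Difference = 733 frames; B is behind A.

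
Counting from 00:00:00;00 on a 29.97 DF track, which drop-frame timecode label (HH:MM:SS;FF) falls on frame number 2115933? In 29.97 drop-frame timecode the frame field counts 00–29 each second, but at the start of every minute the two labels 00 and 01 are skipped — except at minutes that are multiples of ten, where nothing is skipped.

Each 10-minute DF block holds 10 × 60 × 30 − 9 × 2 = 17982 frames. 2115933 ÷ 17982 → 117 full blocks, remainder 12039.
Within the partial block the first minute is 1800 frames and each further minute 1798, so 6 further minute boundaries passed. Total skipped labels = 18 × 117 + 2 × 6 = 2118.
Non-drop label index = 2115933 + 2118 = 2118051; at 30 labels/s that is 19:36:41:21, i.e. DF 19:36:41;21.

19:36:41;21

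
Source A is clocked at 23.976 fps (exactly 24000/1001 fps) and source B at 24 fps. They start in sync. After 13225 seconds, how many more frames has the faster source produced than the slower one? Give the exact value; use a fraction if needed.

317400/1001 frames

A emits 24000/1001 × 13225 = 317400000/1001 frames; B emits 24 × 13225 = 317400.
Difference = 317400/1001 frames (≈ 317.0829); B is ahead of A.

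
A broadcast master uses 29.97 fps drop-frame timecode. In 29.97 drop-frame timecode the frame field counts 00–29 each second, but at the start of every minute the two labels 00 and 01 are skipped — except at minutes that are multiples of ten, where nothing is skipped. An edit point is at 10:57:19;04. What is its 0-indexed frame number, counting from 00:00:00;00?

1181990

As if non-drop at 30 labels/s: (10 × 3600 + 57 × 60 + 19) × 30 + 4 = 1183174.
Minute boundaries passed: 657; those not divisible by 10: 657 − 65 = 592; dropped labels = 2 × 592 = 1184.
Actual frame index = 1183174 − 1184 = 1181990.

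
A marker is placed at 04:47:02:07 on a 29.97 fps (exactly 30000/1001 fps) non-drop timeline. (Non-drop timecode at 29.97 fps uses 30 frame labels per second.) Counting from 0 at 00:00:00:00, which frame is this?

Total seconds to the label: (4 × 3600 + 47 × 60 + 2) = 17222.
Frame index = 17222 × 30 + 7 = 516667.

516667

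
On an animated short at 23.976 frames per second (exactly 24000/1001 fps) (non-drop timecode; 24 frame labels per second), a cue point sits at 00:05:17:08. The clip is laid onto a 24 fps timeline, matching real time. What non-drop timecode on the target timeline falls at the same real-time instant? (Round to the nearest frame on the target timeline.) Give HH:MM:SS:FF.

Source frame index: (0×3600 + 5×60 + 17) × 24 + 8 = 7616.
Real time: 7616 / (24000/1001) = 119119/375 s.
Target frame: (119119/375) × (24) = 952952/125 ≈ 7623.616 → 7624.
At 24 labels/s: frame 7624 → 00:05:17:16.

00:05:17:16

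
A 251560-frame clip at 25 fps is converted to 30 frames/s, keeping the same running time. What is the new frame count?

301872 frames

Target frames = source frames × (target rate / source rate) = 251560 × (30)/(25) = 251560 × 6/5 = 301872.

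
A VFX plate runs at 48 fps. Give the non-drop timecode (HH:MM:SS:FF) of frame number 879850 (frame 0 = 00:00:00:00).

05:05:30:10

879850 ÷ 48 = 18330 full seconds, remainder 10 frames.
18330 s = 5 h 5 min 30 s.
Timecode: 05:05:30:10.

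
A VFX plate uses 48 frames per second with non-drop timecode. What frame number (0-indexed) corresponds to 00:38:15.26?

frame 110186

Total seconds to the label: (0 × 3600 + 38 × 60 + 15) = 2295.
Frame index = 2295 × 48 + 26 = 110186.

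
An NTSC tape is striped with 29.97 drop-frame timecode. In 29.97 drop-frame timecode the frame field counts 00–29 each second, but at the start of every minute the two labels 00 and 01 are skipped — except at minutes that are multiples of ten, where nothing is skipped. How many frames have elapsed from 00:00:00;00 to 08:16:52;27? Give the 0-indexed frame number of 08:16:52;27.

As if non-drop at 30 labels/s: (8 × 3600 + 16 × 60 + 52) × 30 + 27 = 894387.
Minute boundaries passed: 496; those not divisible by 10: 496 − 49 = 447; dropped labels = 2 × 447 = 894.
Actual frame index = 894387 − 894 = 893493.

893493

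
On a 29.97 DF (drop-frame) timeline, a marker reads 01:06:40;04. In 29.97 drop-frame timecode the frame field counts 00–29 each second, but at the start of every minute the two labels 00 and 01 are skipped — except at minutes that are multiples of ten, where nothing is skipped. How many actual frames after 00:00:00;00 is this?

Complete 10-minute blocks: 6, each 17982 frames → 107892.
Remaining 6 whole minutes in the current block: 1800 + 5 × 1798 = 10790 frames.
Within the current minute: 40 × 30 + 4 − 2 = 1202 (labels ;00/;01 skipped at this minute). Total = 107892 + 10790 + 1202 = 119884.

119884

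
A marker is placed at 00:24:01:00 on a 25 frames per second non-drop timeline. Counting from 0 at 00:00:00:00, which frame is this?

Total seconds to the label: (0 × 3600 + 24 × 60 + 1) = 1441.
Frame index = 1441 × 25 + 0 = 36025.

36025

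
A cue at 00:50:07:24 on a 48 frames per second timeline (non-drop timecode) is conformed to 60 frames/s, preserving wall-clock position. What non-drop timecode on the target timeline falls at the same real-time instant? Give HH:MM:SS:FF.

Source frame index: (0×3600 + 50×60 + 7) × 48 + 24 = 144360.
Real time: 144360 / (48) = 6015/2 s.
Target frame: (6015/2) × (60) = 180450.
At 60 labels/s: frame 180450 → 00:50:07:30.

00:50:07:30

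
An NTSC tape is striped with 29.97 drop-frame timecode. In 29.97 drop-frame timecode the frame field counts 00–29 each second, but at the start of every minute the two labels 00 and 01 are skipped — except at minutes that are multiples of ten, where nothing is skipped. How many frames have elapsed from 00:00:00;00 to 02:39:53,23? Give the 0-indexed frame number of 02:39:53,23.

Complete 10-minute blocks: 15, each 17982 frames → 269730.
Remaining 9 whole minutes in the current block: 1800 + 8 × 1798 = 16184 frames.
Within the current minute: 53 × 30 + 23 − 2 = 1611 (labels ;00/;01 skipped at this minute). Total = 269730 + 16184 + 1611 = 287525.

287525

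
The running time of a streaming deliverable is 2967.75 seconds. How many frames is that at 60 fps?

178065 frames

Frames = 2967.75 × 60 = 178065.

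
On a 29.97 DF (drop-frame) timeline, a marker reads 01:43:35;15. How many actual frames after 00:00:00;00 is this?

186279

As if non-drop at 30 labels/s: (1 × 3600 + 43 × 60 + 35) × 30 + 15 = 186465.
Minute boundaries passed: 103; those not divisible by 10: 103 − 10 = 93; dropped labels = 2 × 93 = 186.
Actual frame index = 186465 − 186 = 186279.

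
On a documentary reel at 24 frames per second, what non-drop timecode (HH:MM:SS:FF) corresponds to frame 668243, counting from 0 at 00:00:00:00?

668243 ÷ 24 = 27843 full seconds, remainder 11 frames.
27843 s = 7 h 44 min 3 s.
Timecode: 07:44:03:11.

07:44:03:11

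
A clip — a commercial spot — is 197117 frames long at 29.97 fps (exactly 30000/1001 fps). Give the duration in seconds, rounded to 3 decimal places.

6577.137 seconds

Running time = 197117 × 1001/30000 = 197314117/30000 s ≈ 6577.137 s.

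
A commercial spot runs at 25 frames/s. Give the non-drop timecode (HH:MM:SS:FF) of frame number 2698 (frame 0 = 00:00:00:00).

2698 ÷ 25 = 107 full seconds, remainder 23 frames.
107 s = 0 h 1 min 47 s.
Timecode: 00:01:47:23.

00:01:47:23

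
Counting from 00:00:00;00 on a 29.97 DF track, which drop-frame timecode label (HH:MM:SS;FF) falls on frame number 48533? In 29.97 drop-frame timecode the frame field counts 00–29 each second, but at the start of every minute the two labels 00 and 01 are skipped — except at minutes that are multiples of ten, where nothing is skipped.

Each 10-minute DF block holds 10 × 60 × 30 − 9 × 2 = 17982 frames. 48533 ÷ 17982 → 2 full blocks, remainder 12569.
Within the partial block the first minute is 1800 frames and each further minute 1798, so 6 further minute boundaries passed. Total skipped labels = 18 × 2 + 2 × 6 = 48.
Non-drop label index = 48533 + 48 = 48581; at 30 labels/s that is 00:26:59:11, i.e. DF 00:26:59;11.

00:26:59;11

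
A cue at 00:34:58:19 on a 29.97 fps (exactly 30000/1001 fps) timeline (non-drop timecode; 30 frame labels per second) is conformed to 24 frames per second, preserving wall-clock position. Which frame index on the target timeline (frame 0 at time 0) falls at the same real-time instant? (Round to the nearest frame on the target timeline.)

frame 50418

Source frame index: (0×3600 + 34×60 + 58) × 30 + 19 = 62959.
Real time: 62959 / (30000/1001) = 63021959/30000 s.
Target frame: (63021959/30000) × (24) = 63021959/1250 ≈ 50417.567 → 50418.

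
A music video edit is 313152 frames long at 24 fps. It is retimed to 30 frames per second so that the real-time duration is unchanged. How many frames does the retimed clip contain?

Target frames = source frames × (target rate / source rate) = 313152 × (30)/(24) = 313152 × 5/4 = 391440.

391440 frames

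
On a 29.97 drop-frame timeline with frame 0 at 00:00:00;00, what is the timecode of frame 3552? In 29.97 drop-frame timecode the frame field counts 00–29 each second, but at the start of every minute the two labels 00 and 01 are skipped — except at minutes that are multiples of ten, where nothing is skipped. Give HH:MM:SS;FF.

Ten DF minutes hold 17982 frames, so frame 3552 lies in block 0 (frames 0–17981) with 3552 frames into that block.
The block's first minute is 1800 frames and the rest 1798 each; 3552 frames reaches minute 1, so 0 × 18 + 1 × 2 = 2 labels have been skipped so far.
Adding those back, label number 3552 + 2 = 3554 at 30 labels/s is 118 s + 14 f = 0 h 1 min 58 s frame 14, i.e. 00:01:58;14.

00:01:58;14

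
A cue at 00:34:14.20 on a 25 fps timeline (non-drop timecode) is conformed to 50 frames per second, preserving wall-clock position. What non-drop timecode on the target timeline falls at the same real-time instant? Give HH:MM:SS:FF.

Source frame index: (0×3600 + 34×60 + 14) × 25 + 20 = 51370.
Real time: 51370 / (25) = 10274/5 s.
Target frame: (10274/5) × (50) = 102740.
At 50 labels/s: frame 102740 → 00:34:14:40.

00:34:14:40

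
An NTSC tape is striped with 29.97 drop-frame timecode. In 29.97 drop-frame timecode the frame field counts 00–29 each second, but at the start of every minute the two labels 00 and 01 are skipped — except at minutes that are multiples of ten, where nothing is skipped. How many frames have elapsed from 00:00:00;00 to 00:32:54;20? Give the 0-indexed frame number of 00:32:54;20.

As if non-drop at 30 labels/s: (0 × 3600 + 32 × 60 + 54) × 30 + 20 = 59240.
Minute boundaries passed: 32; those not divisible by 10: 32 − 3 = 29; dropped labels = 2 × 29 = 58.
Actual frame index = 59240 − 58 = 59182.

59182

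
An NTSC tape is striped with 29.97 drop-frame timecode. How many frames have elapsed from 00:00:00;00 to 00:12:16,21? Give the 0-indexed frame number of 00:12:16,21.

As if non-drop at 30 labels/s: (0 × 3600 + 12 × 60 + 16) × 30 + 21 = 22101.
Minute boundaries passed: 12; those not divisible by 10: 12 − 1 = 11; dropped labels = 2 × 11 = 22.
Actual frame index = 22101 − 22 = 22079.

22079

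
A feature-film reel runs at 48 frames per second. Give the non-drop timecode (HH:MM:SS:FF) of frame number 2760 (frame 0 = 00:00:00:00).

2760 ÷ 48 = 57 full seconds, remainder 24 frames.
57 s = 0 h 0 min 57 s.
Timecode: 00:00:57:24.

00:00:57:24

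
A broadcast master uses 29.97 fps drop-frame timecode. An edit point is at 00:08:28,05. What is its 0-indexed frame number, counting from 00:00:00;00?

15229

As if non-drop at 30 labels/s: (0 × 3600 + 8 × 60 + 28) × 30 + 5 = 15245.
Minute boundaries passed: 8; those not divisible by 10: 8 − 0 = 8; dropped labels = 2 × 8 = 16.
Actual frame index = 15245 − 16 = 15229.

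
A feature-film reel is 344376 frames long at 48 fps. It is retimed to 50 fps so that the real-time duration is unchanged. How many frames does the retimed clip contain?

Target frames = source frames × (target rate / source rate) = 344376 × (50)/(48) = 344376 × 25/24 = 358725.

358725 frames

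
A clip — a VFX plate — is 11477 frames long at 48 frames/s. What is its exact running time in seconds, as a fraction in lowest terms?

11477/48 seconds

Running time = 11477 ÷ (48) = 11477 × 1/48 = 11477/48 s.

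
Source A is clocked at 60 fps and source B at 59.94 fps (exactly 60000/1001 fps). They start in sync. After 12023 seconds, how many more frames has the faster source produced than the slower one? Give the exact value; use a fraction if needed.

65580/91 frames

A emits 60 × 12023 = 721380 frames; B emits 60000/1001 × 12023 = 65580000/91.
Difference = 65580/91 frames (≈ 720.6593); B is behind A.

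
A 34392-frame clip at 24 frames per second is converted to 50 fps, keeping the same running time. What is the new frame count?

Target frames = source frames × (target rate / source rate) = 34392 × (50)/(24) = 34392 × 25/12 = 71650.

71650 frames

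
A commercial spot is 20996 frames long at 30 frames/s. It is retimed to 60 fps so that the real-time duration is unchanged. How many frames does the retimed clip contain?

41992 frames

Target frames = source frames × (target rate / source rate) = 20996 × (60)/(30) = 20996 × 2 = 41992.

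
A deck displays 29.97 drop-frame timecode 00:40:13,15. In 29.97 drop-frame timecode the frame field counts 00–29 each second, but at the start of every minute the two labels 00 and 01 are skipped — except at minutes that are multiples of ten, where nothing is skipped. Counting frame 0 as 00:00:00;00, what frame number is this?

72333

As if non-drop at 30 labels/s: (0 × 3600 + 40 × 60 + 13) × 30 + 15 = 72405.
Minute boundaries passed: 40; those not divisible by 10: 40 − 4 = 36; dropped labels = 2 × 36 = 72.
Actual frame index = 72405 − 72 = 72333.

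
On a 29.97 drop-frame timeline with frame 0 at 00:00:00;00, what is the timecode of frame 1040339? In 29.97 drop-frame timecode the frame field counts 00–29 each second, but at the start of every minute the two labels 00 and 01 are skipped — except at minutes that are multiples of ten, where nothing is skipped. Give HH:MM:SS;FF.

09:38:32;21

Each 10-minute DF block holds 10 × 60 × 30 − 9 × 2 = 17982 frames. 1040339 ÷ 17982 → 57 full blocks, remainder 15365.
Within the partial block the first minute is 1800 frames and each further minute 1798, so 8 further minute boundaries passed. Total skipped labels = 18 × 57 + 2 × 8 = 1042.
Non-drop label index = 1040339 + 1042 = 1041381; at 30 labels/s that is 09:38:32:21, i.e. DF 09:38:32;21.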